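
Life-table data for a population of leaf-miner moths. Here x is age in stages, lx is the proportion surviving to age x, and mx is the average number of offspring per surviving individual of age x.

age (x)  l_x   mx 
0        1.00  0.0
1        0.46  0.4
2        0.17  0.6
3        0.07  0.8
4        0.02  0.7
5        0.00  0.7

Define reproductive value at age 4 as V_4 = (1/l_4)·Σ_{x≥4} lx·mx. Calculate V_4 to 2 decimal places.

0.70

lx·mx for x ≥ 4: 0.014, 0 → sum = 0.014
V_4 = 0.014 / l_4 = 0.014 / 0.02 = 0.7 → 0.70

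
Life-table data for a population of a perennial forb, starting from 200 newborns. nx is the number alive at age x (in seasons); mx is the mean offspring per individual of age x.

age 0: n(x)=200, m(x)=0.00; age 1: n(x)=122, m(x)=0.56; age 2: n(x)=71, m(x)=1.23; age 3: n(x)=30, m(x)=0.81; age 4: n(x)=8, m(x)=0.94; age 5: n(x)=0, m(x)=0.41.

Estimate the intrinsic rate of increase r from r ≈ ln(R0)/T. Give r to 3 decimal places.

lx = nx/n0 = nx/200: 1, 0.61, 0.355, 0.15, 0.04, 0
R0 = Σ lx·mx = 0 + 0.3416 + 0.43665 + 0.1215 + 0.0376 + 0 = 0.93735
Σ x·lx·mx = 1.7298; T = 1.7298/0.93735 = 1.84542…
r ≈ ln(R0)/T = ln(0.93735)/1.84542… = -0.03506… → -0.035

-0.035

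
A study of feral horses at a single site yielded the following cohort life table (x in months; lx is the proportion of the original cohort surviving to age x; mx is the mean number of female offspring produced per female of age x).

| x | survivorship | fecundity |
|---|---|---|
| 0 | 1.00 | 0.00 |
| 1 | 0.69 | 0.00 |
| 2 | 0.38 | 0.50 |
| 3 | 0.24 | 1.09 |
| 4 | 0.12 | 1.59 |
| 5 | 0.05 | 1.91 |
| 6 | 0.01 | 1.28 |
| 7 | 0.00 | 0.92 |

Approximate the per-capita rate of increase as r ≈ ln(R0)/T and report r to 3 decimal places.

R0 = Σ lx·mx = 0 + 0 + 0.19 + 0.2616 + 0.1908 + 0.0955 + 0.0128 + 0 = 0.7507
Σ x·lx·mx = 2.4823; T = 2.4823/0.7507 = 3.30665…
r ≈ ln(R0)/T = ln(0.7507)/3.30665… = -0.08672… → -0.087

-0.087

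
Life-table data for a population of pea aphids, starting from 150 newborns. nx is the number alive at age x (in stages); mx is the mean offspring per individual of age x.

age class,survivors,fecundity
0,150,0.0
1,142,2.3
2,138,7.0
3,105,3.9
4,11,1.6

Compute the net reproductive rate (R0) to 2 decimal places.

lx = nx/n0 = nx/150: 1, 0.94667…, 0.92, 0.7, 0.07333…
lx·mx by age: 0, 2.177333…, 6.44, 2.73, 0.117333…
R0 = Σ lx·mx = 11.464667… → 11.46

11.46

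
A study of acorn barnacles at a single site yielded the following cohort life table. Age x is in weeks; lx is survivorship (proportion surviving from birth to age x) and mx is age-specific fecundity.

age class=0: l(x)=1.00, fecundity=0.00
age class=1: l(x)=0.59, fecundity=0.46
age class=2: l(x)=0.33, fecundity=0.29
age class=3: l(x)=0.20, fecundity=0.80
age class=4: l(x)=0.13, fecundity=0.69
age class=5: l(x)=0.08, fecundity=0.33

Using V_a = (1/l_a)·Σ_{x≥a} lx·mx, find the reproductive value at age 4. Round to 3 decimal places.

0.893

lx·mx for x ≥ 4: 0.0897, 0.0264 → sum = 0.1161
V_4 = 0.1161 / l_4 = 0.1161 / 0.13 = 0.893077… → 0.893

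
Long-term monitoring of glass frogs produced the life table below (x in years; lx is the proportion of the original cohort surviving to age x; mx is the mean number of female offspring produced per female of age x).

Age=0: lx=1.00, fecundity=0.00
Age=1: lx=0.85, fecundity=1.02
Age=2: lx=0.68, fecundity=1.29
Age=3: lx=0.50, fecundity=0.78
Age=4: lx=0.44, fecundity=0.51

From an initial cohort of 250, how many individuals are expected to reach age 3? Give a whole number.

Expected survivors = N0 · l_3 = 250 × 0.50 = 125 → 125

125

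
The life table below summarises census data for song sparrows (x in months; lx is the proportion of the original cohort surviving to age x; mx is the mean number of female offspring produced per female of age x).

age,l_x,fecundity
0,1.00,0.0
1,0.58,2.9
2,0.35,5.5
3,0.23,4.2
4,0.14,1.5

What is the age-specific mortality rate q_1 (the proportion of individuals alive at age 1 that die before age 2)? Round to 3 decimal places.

q_1 = (l_1 − l_2) / l_1 = (0.58 − 0.35) / 0.58
     = 0.23 / 0.58 = 0.396552… → 0.397

0.397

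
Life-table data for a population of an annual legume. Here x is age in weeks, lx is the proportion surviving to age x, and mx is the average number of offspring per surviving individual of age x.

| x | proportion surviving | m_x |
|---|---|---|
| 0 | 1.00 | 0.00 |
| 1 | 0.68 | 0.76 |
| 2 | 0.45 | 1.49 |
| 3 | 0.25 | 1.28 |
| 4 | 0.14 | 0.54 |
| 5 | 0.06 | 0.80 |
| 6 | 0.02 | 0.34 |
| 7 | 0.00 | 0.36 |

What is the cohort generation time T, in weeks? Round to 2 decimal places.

2.08

lx·mx: 0, 0.5168, 0.6705, 0.32, 0.0756, 0.048, 0.0068, 0 → R0 = 1.6377
x·lx·mx: 0, 0.5168, 1.341, 0.96, 0.3024, 0.24, 0.0408, 0 → Σ = 3.401
T = 3.401 / 1.6377 = 2.076693… → 2.08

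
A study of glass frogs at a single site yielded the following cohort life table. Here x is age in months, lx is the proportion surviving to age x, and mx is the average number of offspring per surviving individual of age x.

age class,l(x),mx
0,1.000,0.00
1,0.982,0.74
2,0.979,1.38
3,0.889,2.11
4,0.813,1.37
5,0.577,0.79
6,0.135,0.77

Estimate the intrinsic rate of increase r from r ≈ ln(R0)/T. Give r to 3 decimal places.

0.592

R0 = Σ lx·mx = 0 + 0.72668 + 1.35102 + 1.87579 + 1.11381 + 0.45583 + 0.10395 = 5.62708
Σ x·lx·mx = 16.41418; T = 16.41418/5.62708 = 2.917…
r ≈ ln(R0)/T = ln(5.62708)/2.917… = 0.59225… → 0.592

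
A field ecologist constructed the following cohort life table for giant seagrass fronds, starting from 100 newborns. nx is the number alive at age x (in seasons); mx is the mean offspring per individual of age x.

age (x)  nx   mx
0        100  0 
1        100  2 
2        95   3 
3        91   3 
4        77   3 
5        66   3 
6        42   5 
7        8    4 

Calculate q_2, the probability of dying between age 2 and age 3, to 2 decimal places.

0.04

lx = nx/n0 = nx/100: 1, 1, 0.95, 0.91, 0.77, 0.66, 0.42, 0.08
q_2 = (l_2 − l_3) / l_2 = (0.95 − 0.91) / 0.95
     = 0.04 / 0.95 = 0.042105… → 0.04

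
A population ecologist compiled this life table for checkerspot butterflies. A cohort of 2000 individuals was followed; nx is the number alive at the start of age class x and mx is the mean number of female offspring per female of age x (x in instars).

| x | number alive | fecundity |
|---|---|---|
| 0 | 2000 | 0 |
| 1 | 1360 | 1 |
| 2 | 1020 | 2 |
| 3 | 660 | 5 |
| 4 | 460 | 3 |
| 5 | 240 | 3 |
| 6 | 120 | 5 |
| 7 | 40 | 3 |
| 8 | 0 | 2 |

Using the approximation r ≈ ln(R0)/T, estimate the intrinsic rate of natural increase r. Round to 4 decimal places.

0.5140

lx = nx/n0 = nx/2000: 1, 0.68, 0.51, 0.33, 0.23, 0.12, 0.06, 0.02, 0
R0 = Σ lx·mx = 0 + 0.68 + 1.02 + 1.65 + 0.69 + 0.36 + 0.3 + 0.06 + 0 = 4.76
Σ x·lx·mx = 14.45; T = 14.45/4.76 = 3.03571…
r ≈ ln(R0)/T = ln(4.76)/3.03571… = 0.513964… → 0.5140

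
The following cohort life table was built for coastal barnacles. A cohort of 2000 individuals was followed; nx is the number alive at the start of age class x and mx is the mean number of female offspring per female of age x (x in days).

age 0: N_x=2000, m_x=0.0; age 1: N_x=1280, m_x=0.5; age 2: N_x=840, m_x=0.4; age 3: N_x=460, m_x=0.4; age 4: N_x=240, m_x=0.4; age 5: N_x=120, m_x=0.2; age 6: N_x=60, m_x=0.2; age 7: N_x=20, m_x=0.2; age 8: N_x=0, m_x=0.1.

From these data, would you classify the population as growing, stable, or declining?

lx = nx/n0 = nx/2000: 1, 0.64, 0.42, 0.23, 0.12, 0.06, 0.03, 0.01, 0
R0 = Σ lx·mx = 0 + 0.32 + 0.168 + 0.092 + 0.048 + 0.012 + 0.006 + 0.002 + 0 = 0.648
R0 < 1, so the population is declining.

declining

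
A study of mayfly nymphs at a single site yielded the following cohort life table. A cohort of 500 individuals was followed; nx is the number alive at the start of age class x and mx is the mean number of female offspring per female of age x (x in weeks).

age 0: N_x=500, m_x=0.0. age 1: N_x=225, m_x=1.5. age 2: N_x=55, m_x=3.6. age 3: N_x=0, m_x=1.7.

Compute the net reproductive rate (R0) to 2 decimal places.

1.07

lx = nx/n0 = nx/500: 1, 0.45, 0.11, 0
lx·mx by age: 0, 0.675, 0.396, 0
R0 = Σ lx·mx = 1.071 → 1.07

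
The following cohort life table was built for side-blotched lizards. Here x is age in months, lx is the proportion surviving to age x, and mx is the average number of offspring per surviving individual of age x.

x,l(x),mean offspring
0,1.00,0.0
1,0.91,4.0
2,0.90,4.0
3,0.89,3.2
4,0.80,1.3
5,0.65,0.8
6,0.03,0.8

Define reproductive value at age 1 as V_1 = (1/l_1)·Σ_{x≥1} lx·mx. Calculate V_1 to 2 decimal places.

lx·mx for x ≥ 1: 3.64, 3.6, 2.848, 1.04, 0.52, 0.024 → sum = 11.672
V_1 = 11.672 / l_1 = 11.672 / 0.91 = 12.826374… → 12.83

12.83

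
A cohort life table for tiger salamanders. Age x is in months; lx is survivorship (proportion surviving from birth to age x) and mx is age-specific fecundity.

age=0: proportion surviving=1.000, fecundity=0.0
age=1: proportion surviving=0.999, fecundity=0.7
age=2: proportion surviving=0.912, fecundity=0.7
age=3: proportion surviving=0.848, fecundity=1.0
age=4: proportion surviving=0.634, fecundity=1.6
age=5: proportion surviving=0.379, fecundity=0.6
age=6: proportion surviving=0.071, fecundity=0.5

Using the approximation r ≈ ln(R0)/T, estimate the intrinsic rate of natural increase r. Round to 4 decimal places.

0.4333

R0 = Σ lx·mx = 0 + 0.6993 + 0.6384 + 0.848 + 1.0144 + 0.2274 + 0.0355 = 3.463
Σ x·lx·mx = 9.9277; T = 9.9277/3.463 = 2.86679…
r ≈ ln(R0)/T = ln(3.463)/2.86679… = 0.433284… → 0.4333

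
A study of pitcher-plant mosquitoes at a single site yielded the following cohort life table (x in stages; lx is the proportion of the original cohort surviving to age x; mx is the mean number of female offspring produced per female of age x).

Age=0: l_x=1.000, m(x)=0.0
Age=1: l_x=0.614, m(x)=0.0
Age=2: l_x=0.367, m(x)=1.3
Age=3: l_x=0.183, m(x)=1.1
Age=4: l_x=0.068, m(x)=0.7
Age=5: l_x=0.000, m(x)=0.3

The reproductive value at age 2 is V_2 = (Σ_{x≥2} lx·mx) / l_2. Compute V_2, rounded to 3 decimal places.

1.978

lx·mx for x ≥ 2: 0.4771, 0.2013, 0.0476, 0 → sum = 0.726
V_2 = 0.726 / l_2 = 0.726 / 0.367 = 1.978202… → 1.978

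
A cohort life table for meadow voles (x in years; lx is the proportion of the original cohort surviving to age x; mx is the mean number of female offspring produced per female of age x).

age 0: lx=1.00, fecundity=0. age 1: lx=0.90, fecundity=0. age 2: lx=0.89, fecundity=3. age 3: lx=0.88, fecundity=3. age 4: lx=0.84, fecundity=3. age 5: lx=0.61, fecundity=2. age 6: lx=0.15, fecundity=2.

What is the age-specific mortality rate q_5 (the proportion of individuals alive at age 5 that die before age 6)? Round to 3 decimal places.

q_5 = (l_5 − l_6) / l_5 = (0.61 − 0.15) / 0.61
     = 0.46 / 0.61 = 0.754098… → 0.754

0.754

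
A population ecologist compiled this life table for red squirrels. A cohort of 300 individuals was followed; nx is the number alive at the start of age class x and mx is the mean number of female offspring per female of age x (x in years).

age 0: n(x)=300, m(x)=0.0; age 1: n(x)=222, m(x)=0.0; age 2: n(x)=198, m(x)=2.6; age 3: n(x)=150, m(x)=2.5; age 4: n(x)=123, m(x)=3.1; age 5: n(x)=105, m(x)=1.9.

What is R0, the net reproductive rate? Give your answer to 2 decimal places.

lx = nx/n0 = nx/300: 1, 0.74, 0.66, 0.5, 0.41, 0.35
lx·mx by age: 0, 0, 1.716, 1.25, 1.271, 0.665
R0 = Σ lx·mx = 4.902 → 4.90

4.90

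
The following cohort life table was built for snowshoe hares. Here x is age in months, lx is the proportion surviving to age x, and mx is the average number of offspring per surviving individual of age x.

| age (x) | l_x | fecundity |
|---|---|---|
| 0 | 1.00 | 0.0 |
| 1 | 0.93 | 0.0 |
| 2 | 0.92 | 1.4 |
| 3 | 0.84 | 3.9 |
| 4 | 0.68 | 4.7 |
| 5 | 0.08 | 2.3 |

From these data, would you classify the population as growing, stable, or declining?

R0 = Σ lx·mx = 0 + 0 + 1.288 + 3.276 + 3.196 + 0.184 = 7.944
R0 > 1, so the population is growing.

growing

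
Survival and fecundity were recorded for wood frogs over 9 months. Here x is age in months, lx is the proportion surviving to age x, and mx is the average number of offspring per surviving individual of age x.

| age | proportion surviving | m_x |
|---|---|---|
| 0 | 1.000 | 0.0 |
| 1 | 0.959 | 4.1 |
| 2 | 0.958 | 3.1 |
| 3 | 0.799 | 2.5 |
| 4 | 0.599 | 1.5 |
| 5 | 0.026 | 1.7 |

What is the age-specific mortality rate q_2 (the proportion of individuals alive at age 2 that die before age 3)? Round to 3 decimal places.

q_2 = (l_2 − l_3) / l_2 = (0.958 − 0.799) / 0.958
     = 0.159 / 0.958 = 0.165971… → 0.166

0.166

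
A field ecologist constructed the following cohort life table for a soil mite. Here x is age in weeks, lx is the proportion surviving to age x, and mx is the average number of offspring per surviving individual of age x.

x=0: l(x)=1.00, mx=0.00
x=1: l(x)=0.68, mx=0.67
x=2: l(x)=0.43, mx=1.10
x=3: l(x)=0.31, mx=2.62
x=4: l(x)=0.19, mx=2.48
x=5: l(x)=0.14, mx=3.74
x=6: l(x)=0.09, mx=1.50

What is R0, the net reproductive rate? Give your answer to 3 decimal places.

lx·mx by age: 0, 0.4556, 0.473, 0.8122, 0.4712, 0.5236, 0.135
R0 = Σ lx·mx = 2.8706 → 2.871

2.871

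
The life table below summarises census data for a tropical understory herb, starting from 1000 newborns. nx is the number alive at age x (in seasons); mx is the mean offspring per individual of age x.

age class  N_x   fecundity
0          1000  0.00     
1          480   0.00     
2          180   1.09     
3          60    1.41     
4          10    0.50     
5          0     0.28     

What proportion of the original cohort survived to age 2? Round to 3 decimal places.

0.180

l_2 = n_2/n_0 = 180/1000 = 0.18 → 0.180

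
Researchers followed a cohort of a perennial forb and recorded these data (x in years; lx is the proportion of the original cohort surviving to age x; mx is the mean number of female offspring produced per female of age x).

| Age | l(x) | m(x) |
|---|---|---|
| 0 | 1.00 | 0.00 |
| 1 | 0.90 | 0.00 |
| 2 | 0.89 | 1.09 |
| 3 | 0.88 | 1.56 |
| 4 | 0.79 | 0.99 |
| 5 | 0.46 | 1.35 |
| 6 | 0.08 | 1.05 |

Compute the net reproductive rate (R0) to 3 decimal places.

lx·mx by age: 0, 0, 0.9701, 1.3728, 0.7821, 0.621, 0.084
R0 = Σ lx·mx = 3.83 → 3.830

3.830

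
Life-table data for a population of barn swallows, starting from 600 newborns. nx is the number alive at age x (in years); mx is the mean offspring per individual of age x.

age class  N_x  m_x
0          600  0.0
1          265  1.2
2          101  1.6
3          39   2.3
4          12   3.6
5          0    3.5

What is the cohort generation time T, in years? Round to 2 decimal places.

lx = nx/n0 = nx/600: 1, 0.44167…, 0.16833…, 0.065, 0.02, 0
lx·mx: 0, 0.53…, 0.269333…, 0.1495, 0.072, 0 → R0 = 1.020833…
x·lx·mx: 0, 0.53…, 0.538667…, 0.4485, 0.288, 0 → Σ = 1.805167…
T = 1.805167… / 1.020833… = 1.768327… → 1.77

1.77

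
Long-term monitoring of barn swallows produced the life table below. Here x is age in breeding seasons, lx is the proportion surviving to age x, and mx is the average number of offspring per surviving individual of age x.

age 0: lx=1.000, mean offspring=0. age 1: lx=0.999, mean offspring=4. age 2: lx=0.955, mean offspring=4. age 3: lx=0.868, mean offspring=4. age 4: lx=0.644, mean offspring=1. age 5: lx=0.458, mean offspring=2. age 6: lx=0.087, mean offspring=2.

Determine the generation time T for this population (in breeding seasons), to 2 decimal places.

2.32

lx·mx: 0, 3.996, 3.82, 3.472, 0.644, 0.916, 0.174 → R0 = 13.022
x·lx·mx: 0, 3.996, 7.64, 10.416, 2.576, 4.58, 1.044 → Σ = 30.252
T = 30.252 / 13.022 = 2.323145… → 2.32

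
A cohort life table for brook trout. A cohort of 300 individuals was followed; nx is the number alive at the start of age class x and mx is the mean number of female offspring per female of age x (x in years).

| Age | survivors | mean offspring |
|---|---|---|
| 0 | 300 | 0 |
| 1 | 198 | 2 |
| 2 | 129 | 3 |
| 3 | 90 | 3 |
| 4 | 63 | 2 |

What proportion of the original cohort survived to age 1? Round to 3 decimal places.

0.660

l_1 = n_1/n_0 = 198/300 = 0.66 → 0.660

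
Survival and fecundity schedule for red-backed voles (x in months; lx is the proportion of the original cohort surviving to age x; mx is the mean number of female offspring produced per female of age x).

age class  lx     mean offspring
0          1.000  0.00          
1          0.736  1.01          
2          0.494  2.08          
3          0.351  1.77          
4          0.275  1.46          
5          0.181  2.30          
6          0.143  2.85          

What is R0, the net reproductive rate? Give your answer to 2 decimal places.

lx·mx by age: 0, 0.74336, 1.02752, 0.62127, 0.4015, 0.4163, 0.40755
R0 = Σ lx·mx = 3.6175 → 3.62

3.62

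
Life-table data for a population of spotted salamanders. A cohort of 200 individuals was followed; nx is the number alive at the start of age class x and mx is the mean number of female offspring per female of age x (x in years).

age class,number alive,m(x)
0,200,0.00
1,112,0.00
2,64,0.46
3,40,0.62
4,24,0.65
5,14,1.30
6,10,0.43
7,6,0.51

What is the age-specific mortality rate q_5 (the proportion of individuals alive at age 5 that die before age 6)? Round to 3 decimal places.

0.286

lx = nx/n0 = nx/200: 1, 0.56, 0.32, 0.2, 0.12, 0.07, 0.05, 0.03
q_5 = (l_5 − l_6) / l_5 = (0.07 − 0.05) / 0.07
     = 0.02 / 0.07 = 0.285714… → 0.286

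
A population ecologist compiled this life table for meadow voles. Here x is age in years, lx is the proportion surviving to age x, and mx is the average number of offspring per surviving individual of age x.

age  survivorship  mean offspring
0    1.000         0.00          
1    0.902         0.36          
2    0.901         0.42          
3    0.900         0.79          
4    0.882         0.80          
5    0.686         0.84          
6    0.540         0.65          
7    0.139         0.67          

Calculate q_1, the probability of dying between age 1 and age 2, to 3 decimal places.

0.001

q_1 = (l_1 − l_2) / l_1 = (0.902 − 0.901) / 0.902
     = 0.001 / 0.902 = 0.001109… → 0.001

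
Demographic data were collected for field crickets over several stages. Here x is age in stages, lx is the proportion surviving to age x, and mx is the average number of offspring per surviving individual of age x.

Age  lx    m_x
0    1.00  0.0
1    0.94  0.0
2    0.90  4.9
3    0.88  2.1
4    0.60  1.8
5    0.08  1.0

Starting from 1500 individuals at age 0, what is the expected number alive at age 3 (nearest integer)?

1320

Expected survivors = N0 · l_3 = 1500 × 0.88 = 1320 → 1320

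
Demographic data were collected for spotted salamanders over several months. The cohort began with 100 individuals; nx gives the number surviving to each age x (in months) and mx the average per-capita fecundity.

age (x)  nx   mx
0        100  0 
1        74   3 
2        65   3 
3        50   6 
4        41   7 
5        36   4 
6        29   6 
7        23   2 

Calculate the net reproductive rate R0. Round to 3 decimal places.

13.680

lx = nx/n0 = nx/100: 1, 0.74, 0.65, 0.5, 0.41, 0.36, 0.29, 0.23
lx·mx by age: 0, 2.22, 1.95, 3, 2.87, 1.44, 1.74, 0.46
R0 = Σ lx·mx = 13.68 → 13.680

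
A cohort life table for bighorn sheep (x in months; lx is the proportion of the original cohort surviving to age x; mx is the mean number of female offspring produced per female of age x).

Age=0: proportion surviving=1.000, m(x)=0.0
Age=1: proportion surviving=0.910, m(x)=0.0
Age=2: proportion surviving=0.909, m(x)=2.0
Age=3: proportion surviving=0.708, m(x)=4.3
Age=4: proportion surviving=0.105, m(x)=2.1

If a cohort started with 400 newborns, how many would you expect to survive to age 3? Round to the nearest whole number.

Expected survivors = N0 · l_3 = 400 × 0.708 = 283.2 → 283

283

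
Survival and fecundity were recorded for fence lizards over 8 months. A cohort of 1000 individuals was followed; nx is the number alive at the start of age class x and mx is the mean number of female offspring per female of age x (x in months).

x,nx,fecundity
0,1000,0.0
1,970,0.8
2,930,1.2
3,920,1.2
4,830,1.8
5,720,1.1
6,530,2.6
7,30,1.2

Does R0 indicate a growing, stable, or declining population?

growing

lx = nx/n0 = nx/1000: 1, 0.97, 0.93, 0.92, 0.83, 0.72, 0.53, 0.03
R0 = Σ lx·mx = 0 + 0.776 + 1.116 + 1.104 + 1.494 + 0.792 + 1.378 + 0.036 = 6.696
R0 > 1, so the population is growing.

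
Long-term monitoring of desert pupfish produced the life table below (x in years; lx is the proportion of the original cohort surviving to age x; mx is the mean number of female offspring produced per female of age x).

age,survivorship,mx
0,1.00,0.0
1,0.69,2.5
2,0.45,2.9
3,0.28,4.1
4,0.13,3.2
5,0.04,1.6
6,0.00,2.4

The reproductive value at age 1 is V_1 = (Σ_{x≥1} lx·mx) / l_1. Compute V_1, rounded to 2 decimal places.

lx·mx for x ≥ 1: 1.725, 1.305, 1.148, 0.416, 0.064, 0 → sum = 4.658
V_1 = 4.658 / l_1 = 4.658 / 0.69 = 6.750725… → 6.75

6.75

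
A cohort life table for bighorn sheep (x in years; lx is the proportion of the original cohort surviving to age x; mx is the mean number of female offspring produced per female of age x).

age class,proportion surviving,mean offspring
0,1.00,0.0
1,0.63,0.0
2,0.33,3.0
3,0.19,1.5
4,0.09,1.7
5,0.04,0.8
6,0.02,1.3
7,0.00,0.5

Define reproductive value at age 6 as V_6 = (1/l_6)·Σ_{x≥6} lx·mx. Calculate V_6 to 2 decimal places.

lx·mx for x ≥ 6: 0.026, 0 → sum = 0.026
V_6 = 0.026 / l_6 = 0.026 / 0.02 = 1.3 → 1.30

1.30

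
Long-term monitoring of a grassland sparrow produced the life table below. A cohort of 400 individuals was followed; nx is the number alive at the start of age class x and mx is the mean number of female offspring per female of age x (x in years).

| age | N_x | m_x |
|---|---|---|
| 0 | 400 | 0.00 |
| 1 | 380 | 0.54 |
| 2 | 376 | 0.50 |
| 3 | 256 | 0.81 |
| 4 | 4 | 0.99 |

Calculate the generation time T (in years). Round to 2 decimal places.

2.02

lx = nx/n0 = nx/400: 1, 0.95, 0.94, 0.64, 0.01
lx·mx: 0, 0.513, 0.47, 0.5184, 0.0099 → R0 = 1.5113
x·lx·mx: 0, 0.513, 0.94, 1.5552, 0.0396 → Σ = 3.0478
T = 3.0478 / 1.5113 = 2.016674… → 2.02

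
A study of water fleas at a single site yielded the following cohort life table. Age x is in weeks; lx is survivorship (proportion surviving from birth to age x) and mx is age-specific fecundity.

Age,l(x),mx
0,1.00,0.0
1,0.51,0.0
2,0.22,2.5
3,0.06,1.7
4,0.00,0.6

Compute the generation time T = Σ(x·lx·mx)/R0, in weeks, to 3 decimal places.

2.156

lx·mx: 0, 0, 0.55, 0.102, 0 → R0 = 0.652
x·lx·mx: 0, 0, 1.1, 0.306, 0 → Σ = 1.406
T = 1.406 / 0.652 = 2.156442… → 2.156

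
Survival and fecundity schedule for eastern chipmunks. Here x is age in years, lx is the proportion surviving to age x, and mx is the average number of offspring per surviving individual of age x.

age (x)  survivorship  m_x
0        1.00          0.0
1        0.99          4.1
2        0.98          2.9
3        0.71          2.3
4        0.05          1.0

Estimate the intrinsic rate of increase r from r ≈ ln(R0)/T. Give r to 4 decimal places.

R0 = Σ lx·mx = 0 + 4.059 + 2.842 + 1.633 + 0.05 = 8.584
Σ x·lx·mx = 14.842; T = 14.842/8.584 = 1.72903…
r ≈ ln(R0)/T = ln(8.584)/1.72903… = 1.243413… → 1.2434

1.2434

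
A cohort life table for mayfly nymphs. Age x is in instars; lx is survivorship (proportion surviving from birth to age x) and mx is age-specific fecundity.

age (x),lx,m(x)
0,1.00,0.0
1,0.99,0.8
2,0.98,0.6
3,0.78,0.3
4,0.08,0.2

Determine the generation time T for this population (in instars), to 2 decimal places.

lx·mx: 0, 0.792, 0.588, 0.234, 0.016 → R0 = 1.63
x·lx·mx: 0, 0.792, 1.176, 0.702, 0.064 → Σ = 2.734
T = 2.734 / 1.63 = 1.677301… → 1.68

1.68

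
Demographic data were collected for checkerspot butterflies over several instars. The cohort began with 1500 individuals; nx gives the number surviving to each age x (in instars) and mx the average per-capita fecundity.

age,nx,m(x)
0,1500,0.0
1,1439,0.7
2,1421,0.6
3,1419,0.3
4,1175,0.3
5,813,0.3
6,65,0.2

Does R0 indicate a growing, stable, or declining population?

lx = nx/n0 = nx/1500: 1, 0.95933…, 0.94733…, 0.946, 0.78333…, 0.542, 0.04333…
R0 = Σ lx·mx = 0 + 0.671533… + 0.5684… + 0.2838 + 0.235… + 0.1626 + 0.008667… = 1.93…
R0 > 1, so the population is growing.

growing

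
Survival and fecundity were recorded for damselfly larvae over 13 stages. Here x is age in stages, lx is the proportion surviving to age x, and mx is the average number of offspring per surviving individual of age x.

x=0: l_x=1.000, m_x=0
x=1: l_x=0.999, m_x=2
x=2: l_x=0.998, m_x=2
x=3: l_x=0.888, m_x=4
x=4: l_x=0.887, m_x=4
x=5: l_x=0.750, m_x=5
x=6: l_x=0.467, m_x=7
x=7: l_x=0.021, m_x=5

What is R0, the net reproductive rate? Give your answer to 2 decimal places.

18.22

lx·mx by age: 0, 1.998, 1.996, 3.552, 3.548, 3.75, 3.269, 0.105
R0 = Σ lx·mx = 18.218 → 18.22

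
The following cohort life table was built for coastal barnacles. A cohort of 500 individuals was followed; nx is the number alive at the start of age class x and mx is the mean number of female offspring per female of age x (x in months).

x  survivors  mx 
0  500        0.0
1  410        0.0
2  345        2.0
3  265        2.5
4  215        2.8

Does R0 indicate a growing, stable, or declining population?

lx = nx/n0 = nx/500: 1, 0.82, 0.69, 0.53, 0.43
R0 = Σ lx·mx = 0 + 0 + 1.38 + 1.325 + 1.204 = 3.909
R0 > 1, so the population is growing.

growing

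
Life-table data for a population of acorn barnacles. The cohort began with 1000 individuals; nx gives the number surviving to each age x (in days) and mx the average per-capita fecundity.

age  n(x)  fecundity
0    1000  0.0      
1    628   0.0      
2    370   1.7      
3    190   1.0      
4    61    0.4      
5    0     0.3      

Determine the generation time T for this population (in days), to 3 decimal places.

lx = nx/n0 = nx/1000: 1, 0.628, 0.37, 0.19, 0.061, 0
lx·mx: 0, 0, 0.629, 0.19, 0.0244, 0 → R0 = 0.8434
x·lx·mx: 0, 0, 1.258, 0.57, 0.0976, 0 → Σ = 1.9256
T = 1.9256 / 0.8434 = 2.28314… → 2.283

2.283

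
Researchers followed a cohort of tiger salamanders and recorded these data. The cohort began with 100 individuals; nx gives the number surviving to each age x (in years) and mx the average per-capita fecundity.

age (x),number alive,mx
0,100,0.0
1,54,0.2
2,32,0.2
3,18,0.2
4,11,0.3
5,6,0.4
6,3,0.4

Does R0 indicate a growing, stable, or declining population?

declining

lx = nx/n0 = nx/100: 1, 0.54, 0.32, 0.18, 0.11, 0.06, 0.03
R0 = Σ lx·mx = 0 + 0.108 + 0.064 + 0.036 + 0.033 + 0.024 + 0.012 = 0.277
R0 < 1, so the population is declining.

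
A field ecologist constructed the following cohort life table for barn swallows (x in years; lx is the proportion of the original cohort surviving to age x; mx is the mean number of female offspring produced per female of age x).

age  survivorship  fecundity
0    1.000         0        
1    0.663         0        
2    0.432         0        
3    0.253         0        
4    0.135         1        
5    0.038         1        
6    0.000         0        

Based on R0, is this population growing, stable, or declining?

R0 = Σ lx·mx = 0 + 0 + 0 + 0 + 0.135 + 0.038 + 0 = 0.173
R0 < 1, so the population is declining.

declining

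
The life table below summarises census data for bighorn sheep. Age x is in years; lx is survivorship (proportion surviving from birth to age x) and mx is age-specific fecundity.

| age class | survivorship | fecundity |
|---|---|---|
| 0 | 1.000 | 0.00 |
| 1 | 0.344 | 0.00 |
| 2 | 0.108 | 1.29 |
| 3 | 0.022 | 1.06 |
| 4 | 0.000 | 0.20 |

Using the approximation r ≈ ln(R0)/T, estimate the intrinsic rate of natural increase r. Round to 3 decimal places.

R0 = Σ lx·mx = 0 + 0 + 0.13932 + 0.02332 + 0 = 0.16264
Σ x·lx·mx = 0.3486; T = 0.3486/0.16264 = 2.14338…
r ≈ ln(R0)/T = ln(0.16264)/2.14338… = -0.84736… → -0.847

-0.847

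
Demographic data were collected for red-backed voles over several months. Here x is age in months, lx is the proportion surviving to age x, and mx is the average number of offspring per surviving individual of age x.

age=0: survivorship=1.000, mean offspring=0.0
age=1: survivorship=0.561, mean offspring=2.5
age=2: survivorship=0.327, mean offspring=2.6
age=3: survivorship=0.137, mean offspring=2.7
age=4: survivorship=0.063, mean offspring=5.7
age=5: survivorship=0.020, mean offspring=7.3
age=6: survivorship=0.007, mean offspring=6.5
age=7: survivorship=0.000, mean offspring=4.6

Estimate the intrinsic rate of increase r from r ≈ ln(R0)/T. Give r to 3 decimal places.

0.551

R0 = Σ lx·mx = 0 + 1.4025 + 0.8502 + 0.3699 + 0.3591 + 0.146 + 0.0455 + 0 = 3.1732
Σ x·lx·mx = 6.652; T = 6.652/3.1732 = 2.09631…
r ≈ ln(R0)/T = ln(3.1732)/2.09631… = 0.55085… → 0.551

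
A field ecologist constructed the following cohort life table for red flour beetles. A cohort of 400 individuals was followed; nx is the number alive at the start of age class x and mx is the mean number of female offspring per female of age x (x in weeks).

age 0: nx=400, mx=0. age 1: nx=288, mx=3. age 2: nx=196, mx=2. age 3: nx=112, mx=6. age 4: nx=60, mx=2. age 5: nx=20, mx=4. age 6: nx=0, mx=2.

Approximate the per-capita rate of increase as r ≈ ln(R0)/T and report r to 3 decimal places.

lx = nx/n0 = nx/400: 1, 0.72, 0.49, 0.28, 0.15, 0.05, 0
R0 = Σ lx·mx = 0 + 2.16 + 0.98 + 1.68 + 0.3 + 0.2 + 0 = 5.32
Σ x·lx·mx = 11.36; T = 11.36/5.32 = 2.13534…
r ≈ ln(R0)/T = ln(5.32)/2.13534… = 0.78277… → 0.783

0.783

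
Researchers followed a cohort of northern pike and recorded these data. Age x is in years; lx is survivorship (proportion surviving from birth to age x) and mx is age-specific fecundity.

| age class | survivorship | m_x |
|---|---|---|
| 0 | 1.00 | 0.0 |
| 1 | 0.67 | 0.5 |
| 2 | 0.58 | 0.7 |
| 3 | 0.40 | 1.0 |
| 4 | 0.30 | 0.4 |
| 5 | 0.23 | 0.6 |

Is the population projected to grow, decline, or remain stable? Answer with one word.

R0 = Σ lx·mx = 0 + 0.335 + 0.406 + 0.4 + 0.12 + 0.138 = 1.399
R0 > 1, so the population is growing.

growing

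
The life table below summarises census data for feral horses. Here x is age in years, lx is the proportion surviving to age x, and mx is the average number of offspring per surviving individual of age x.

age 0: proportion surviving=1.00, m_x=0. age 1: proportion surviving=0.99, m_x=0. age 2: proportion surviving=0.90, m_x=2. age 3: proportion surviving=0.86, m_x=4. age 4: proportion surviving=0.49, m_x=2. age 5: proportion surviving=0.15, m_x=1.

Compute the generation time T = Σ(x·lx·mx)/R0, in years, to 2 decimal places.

lx·mx: 0, 0, 1.8, 3.44, 0.98, 0.15 → R0 = 6.37
x·lx·mx: 0, 0, 3.6, 10.32, 3.92, 0.75 → Σ = 18.59
T = 18.59 / 6.37 = 2.918367… → 2.92

2.92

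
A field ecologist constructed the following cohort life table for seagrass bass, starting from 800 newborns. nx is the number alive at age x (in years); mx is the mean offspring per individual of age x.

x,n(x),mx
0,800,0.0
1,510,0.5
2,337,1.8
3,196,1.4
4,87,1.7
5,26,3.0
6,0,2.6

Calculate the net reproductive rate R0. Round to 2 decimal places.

lx = nx/n0 = nx/800: 1, 0.6375, 0.42125, 0.245, 0.10875, 0.0325, 0
lx·mx by age: 0, 0.31875, 0.75825, 0.343, 0.184875, 0.0975, 0
R0 = Σ lx·mx = 1.702375 → 1.70

1.70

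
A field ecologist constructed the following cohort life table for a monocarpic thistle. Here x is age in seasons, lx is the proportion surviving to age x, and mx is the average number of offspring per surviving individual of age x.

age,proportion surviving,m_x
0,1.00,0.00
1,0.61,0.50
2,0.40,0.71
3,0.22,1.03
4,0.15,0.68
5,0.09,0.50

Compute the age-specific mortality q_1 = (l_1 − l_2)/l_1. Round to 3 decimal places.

q_1 = (l_1 − l_2) / l_1 = (0.61 − 0.4) / 0.61
     = 0.21 / 0.61 = 0.344262… → 0.344

0.344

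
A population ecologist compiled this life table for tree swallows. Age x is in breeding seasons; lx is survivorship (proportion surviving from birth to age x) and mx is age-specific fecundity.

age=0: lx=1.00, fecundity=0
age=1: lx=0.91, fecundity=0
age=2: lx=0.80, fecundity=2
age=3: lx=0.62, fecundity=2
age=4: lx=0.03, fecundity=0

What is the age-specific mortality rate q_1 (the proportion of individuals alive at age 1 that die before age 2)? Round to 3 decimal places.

q_1 = (l_1 − l_2) / l_1 = (0.91 − 0.8) / 0.91
     = 0.11 / 0.91 = 0.120879… → 0.121

0.121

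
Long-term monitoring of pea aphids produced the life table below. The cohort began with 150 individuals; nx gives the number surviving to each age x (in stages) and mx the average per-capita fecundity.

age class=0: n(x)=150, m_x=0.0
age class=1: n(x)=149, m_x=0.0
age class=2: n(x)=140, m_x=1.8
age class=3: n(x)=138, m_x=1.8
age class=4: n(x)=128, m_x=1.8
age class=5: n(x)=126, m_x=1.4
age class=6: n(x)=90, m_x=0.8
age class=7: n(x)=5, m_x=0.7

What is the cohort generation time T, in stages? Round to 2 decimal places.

lx = nx/n0 = nx/150: 1, 0.99333…, 0.93333…, 0.92, 0.85333…, 0.84, 0.6, 0.03333…
lx·mx: 0, 0, 1.68…, 1.656, 1.536…, 1.176, 0.48, 0.023333… → R0 = 6.551333…
x·lx·mx: 0, 0, 3.36…, 4.968, 6.144…, 5.88, 2.88, 0.163333… → Σ = 23.395333…
T = 23.395333… / 6.551333… = 3.57108… → 3.57

3.57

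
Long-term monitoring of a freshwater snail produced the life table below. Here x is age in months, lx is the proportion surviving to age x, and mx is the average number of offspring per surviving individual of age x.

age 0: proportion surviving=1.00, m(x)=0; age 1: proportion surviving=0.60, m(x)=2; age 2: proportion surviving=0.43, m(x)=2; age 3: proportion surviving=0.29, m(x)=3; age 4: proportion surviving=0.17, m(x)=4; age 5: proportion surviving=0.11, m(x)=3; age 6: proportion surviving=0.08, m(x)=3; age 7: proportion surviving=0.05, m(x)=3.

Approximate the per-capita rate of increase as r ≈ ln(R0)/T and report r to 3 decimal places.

R0 = Σ lx·mx = 0 + 1.2 + 0.86 + 0.87 + 0.68 + 0.33 + 0.24 + 0.15 = 4.33
Σ x·lx·mx = 12.39; T = 12.39/4.33 = 2.86143…
r ≈ ln(R0)/T = ln(4.33)/2.86143… = 0.51218… → 0.512

0.512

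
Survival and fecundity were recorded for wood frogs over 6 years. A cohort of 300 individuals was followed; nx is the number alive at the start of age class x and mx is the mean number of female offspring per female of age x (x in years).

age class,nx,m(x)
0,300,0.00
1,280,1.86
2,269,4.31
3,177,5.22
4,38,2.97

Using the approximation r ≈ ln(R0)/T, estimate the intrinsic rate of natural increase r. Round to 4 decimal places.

lx = nx/n0 = nx/300: 1, 0.93333…, 0.89667…, 0.59, 0.12667…
R0 = Σ lx·mx = 0 + 1.736… + 3.86463… + 3.0798 + 0.3762… = 9.056633…
Σ x·lx·mx = 20.209467…; T = 20.209467…/9.056633… = 2.23145…
r ≈ ln(R0)/T = ln(9.056633…)/2.23145… = 0.987471… → 0.9875

0.9875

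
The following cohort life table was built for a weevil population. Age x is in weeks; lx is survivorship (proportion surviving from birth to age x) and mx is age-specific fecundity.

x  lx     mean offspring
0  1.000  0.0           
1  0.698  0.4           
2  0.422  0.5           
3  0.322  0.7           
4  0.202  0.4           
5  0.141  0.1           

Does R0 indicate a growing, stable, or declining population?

declining

R0 = Σ lx·mx = 0 + 0.2792 + 0.211 + 0.2254 + 0.0808 + 0.0141 = 0.8105
R0 < 1, so the population is declining.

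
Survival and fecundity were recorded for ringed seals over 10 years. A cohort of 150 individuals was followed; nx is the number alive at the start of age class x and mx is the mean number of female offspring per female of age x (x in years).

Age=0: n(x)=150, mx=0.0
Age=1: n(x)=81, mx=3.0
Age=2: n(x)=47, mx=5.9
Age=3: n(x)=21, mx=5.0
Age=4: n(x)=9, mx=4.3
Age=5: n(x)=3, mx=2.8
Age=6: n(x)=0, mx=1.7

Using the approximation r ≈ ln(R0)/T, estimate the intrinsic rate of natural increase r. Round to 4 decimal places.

0.7704

lx = nx/n0 = nx/150: 1, 0.54, 0.31333…, 0.14, 0.06, 0.02, 0
R0 = Σ lx·mx = 0 + 1.62 + 1.84867… + 0.7 + 0.258 + 0.056 + 0 = 4.482667…
Σ x·lx·mx = 8.729333…; T = 8.729333…/4.482667… = 1.94735…
r ≈ ln(R0)/T = ln(4.482667…)/1.94735… = 0.770388… → 0.7704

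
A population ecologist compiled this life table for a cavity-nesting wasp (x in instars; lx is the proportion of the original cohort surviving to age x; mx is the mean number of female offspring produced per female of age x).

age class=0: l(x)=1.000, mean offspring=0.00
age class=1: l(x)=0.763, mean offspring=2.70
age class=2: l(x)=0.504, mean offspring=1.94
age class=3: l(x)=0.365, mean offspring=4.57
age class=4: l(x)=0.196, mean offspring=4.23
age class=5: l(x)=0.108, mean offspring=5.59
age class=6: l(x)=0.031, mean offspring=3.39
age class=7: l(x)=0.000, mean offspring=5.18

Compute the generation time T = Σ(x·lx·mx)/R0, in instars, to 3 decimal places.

lx·mx: 0, 2.0601, 0.97776, 1.66805, 0.82908, 0.60372, 0.10509, 0 → R0 = 6.2438
x·lx·mx: 0, 2.0601, 1.95552, 5.00415, 3.31632, 3.0186, 0.63054, 0 → Σ = 15.98523
T = 15.98523 / 6.2438 = 2.560176… → 2.560

2.560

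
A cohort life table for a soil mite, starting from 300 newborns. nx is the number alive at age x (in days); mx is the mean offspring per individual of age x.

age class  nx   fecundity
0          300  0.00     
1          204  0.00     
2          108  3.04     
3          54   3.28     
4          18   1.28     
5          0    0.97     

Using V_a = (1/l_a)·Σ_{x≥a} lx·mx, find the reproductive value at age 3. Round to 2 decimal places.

lx = nx/n0 = nx/300: 1, 0.68, 0.36, 0.18, 0.06, 0
lx·mx for x ≥ 3: 0.5904, 0.0768, 0 → sum = 0.6672
V_3 = 0.6672 / l_3 = 0.6672 / 0.18 = 3.706667… → 3.71

3.71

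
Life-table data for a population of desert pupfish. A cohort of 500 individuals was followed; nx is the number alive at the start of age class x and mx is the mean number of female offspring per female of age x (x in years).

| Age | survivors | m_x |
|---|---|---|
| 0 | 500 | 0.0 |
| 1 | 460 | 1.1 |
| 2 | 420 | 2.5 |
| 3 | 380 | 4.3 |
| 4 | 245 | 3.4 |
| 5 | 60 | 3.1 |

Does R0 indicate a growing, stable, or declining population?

lx = nx/n0 = nx/500: 1, 0.92, 0.84, 0.76, 0.49, 0.12
R0 = Σ lx·mx = 0 + 1.012 + 2.1 + 3.268 + 1.666 + 0.372 = 8.418
R0 > 1, so the population is growing.

growing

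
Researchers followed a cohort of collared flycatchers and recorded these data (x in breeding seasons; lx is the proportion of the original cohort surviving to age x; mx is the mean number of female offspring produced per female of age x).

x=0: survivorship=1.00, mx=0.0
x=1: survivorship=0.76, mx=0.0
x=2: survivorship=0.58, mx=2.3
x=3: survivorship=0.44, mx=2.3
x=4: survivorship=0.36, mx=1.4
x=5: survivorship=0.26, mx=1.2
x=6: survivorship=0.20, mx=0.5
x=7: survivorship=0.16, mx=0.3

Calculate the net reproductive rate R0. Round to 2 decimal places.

lx·mx by age: 0, 0, 1.334, 1.012, 0.504, 0.312, 0.1, 0.048
R0 = Σ lx·mx = 3.31 → 3.31

3.31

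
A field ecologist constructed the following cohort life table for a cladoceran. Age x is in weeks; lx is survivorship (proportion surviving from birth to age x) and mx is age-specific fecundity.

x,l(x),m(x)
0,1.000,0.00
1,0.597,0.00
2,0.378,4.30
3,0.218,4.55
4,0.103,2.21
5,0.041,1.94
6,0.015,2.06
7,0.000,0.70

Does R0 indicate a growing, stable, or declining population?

growing

R0 = Σ lx·mx = 0 + 0 + 1.6254 + 0.9919 + 0.22763 + 0.07954 + 0.0309 + 0 = 2.95537
R0 > 1, so the population is growing.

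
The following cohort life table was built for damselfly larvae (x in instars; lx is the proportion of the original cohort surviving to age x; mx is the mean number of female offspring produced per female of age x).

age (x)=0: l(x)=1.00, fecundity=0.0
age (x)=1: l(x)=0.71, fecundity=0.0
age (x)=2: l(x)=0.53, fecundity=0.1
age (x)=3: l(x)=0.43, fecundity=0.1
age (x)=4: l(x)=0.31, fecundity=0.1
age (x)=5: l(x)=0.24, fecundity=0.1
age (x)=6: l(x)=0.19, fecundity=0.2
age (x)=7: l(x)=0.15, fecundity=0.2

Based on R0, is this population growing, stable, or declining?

declining

R0 = Σ lx·mx = 0 + 0 + 0.053 + 0.043 + 0.031 + 0.024 + 0.038 + 0.03 = 0.219
R0 < 1, so the population is declining.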